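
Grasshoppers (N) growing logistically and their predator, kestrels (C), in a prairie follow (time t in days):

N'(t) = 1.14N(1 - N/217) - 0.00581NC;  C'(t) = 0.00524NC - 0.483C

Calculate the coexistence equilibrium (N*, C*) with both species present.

N* ≈ 92.2, C* ≈ 113

From dC/dt = 0 with C > 0: 0.00524N* = 0.483, so N* = 92.2.
Substitute into dN/dt = 0: 1.14(1 - 92.2/217) = 0.00581C*.
The bracket is 0.575, giving C* = 0.656/0.00581 = 113.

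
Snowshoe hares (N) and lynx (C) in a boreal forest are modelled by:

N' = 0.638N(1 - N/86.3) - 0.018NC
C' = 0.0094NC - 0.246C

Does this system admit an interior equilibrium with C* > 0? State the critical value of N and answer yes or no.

Threshold N = 26.2; K > 26.2, so yes, the predator persists.

The predator equation gives dC/dt > 0 only when N > 0.246/0.0094 = 26.2.
Without the predator, N → K = 86.3. Since 86.3 > 26.2, the predator can invade and persist.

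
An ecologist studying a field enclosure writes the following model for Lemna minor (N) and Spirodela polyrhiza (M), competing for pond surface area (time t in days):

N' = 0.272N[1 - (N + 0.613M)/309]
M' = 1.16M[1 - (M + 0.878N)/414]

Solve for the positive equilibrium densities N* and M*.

N* ≈ 120, M* ≈ 309

Setting both brackets to zero gives the nullclines N + 0.613M = 309 and 0.878N + M = 414.
Substituting M = 414 - 0.878N into the first: N(1 - 0.613·0.878) = 309 - 0.613·414.
So N* = 55.2/0.462 = 120, and then M* = 414 - 0.878·120 = 309.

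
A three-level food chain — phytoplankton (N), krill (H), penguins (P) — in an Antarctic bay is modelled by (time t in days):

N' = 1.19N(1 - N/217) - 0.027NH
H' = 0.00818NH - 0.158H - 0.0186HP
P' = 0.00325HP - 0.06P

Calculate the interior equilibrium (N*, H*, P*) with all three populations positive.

From dP/dt = 0: 0.00325H* = 0.06, so H* = 18.5.
From dN/dt = 0: 1.19(1 - N*/217) = 0.027·18.5, giving N* = 217·(1 - 0.419) = 126.
From dH/dt = 0: 0.00818·126 - 0.158 = 0.0186P*, so P* = 0.874/0.0186 = 47.

N* ≈ 126, H* ≈ 18.5, P* ≈ 47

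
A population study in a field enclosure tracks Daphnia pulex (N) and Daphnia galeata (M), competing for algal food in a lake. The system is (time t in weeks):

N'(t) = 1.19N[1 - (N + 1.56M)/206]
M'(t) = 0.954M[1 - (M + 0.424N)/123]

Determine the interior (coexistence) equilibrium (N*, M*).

Setting both brackets to zero gives the nullclines N + 1.56M = 206 and 0.424N + M = 123.
Substituting M = 123 - 0.424N into the first: N(1 - 1.56·0.424) = 206 - 1.56·123.
So N* = 14.1/0.339 = 41.7, and then M* = 123 - 0.424·41.7 = 105.

N* ≈ 41.7, M* ≈ 105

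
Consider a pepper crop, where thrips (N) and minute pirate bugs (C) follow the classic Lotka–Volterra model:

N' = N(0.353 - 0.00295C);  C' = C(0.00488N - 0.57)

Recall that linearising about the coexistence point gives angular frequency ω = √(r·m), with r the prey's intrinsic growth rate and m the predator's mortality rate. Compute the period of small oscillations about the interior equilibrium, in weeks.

T ≈ 14 weeks

Here r = 0.353 and m = 0.57, so r·m = 0.201.
ω = √0.201 = 0.449 per week, hence T = 2π/ω ≈ 14 weeks.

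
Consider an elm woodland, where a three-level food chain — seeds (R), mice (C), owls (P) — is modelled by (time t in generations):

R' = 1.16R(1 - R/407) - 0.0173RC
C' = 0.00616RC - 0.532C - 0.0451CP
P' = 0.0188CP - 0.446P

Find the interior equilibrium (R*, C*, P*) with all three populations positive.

R* ≈ 263, C* ≈ 23.7, P* ≈ 24.1

From dP/dt = 0: 0.0188C* = 0.446, so C* = 23.7.
From dR/dt = 0: 1.16(1 - R*/407) = 0.0173·23.7, giving R* = 407·(1 - 0.354) = 263.
From dC/dt = 0: 0.00616·263 - 0.532 = 0.0451P*, so P* = 1.09/0.0451 = 24.1.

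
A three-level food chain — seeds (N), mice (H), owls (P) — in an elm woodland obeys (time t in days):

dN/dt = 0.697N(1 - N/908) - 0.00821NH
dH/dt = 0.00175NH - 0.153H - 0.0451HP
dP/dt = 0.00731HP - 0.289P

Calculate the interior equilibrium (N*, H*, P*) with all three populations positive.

N* ≈ 485, H* ≈ 39.5, P* ≈ 15.4

From dP/dt = 0: 0.00731H* = 0.289, so H* = 39.5.
From dN/dt = 0: 0.697(1 - N*/908) = 0.00821·39.5, giving N* = 908·(1 - 0.466) = 485.
From dH/dt = 0: 0.00175·485 - 0.153 = 0.0451P*, so P* = 0.696/0.0451 = 15.4.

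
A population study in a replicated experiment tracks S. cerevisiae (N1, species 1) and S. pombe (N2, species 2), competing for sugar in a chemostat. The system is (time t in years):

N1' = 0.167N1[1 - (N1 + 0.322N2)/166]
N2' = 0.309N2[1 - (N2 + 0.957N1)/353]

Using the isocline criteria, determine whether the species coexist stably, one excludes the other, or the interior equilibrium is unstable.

stable coexistence

Compare the nullcline intercepts: K1/α12 = 166/0.322 = 516 > K2 = 353; K2/α21 = 353/0.957 = 369 > K1 = 166.
Since both inequalities hold, each species can invade when rare, so the interior equilibrium is stable.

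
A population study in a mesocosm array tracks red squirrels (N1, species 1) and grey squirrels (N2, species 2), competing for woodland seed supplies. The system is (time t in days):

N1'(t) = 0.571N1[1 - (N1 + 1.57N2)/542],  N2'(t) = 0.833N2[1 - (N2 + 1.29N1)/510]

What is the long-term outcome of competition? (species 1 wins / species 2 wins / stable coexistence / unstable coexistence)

Compare the nullcline intercepts: K1/α12 = 542/1.57 = 345 < K2 = 510; K2/α21 = 510/1.29 = 395 < K1 = 542.
Since both are reversed, neither can invade when rare; the interior point is a saddle.

unstable coexistence (outcome depends on initial conditions)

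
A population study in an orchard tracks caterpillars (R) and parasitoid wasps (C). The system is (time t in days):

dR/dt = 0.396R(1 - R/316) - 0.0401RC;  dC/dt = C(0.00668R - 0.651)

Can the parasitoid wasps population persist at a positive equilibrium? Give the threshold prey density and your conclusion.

The predator equation gives dC/dt > 0 only when R > 0.651/0.00668 = 97.5.
Without the predator, R → K = 316. Since 316 > 97.5, the predator can invade and persist.

Threshold R = 97.5; K > 97.5, so yes, the predator persists.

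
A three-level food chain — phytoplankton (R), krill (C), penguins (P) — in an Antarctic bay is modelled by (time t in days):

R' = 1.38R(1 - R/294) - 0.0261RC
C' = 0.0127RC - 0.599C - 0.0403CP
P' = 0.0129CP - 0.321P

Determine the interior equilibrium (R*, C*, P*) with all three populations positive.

From dP/dt = 0: 0.0129C* = 0.321, so C* = 24.9.
From dR/dt = 0: 1.38(1 - R*/294) = 0.0261·24.9, giving R* = 294·(1 - 0.471) = 156.
From dC/dt = 0: 0.0127·156 - 0.599 = 0.0403P*, so P* = 1.38/0.0403 = 34.2.

R* ≈ 156, C* ≈ 24.9, P* ≈ 34.2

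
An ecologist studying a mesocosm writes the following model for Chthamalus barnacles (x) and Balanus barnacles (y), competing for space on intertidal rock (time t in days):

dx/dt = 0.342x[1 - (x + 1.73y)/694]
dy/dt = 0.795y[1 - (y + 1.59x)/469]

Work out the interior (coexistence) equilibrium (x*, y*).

Setting both brackets to zero gives the nullclines x + 1.73y = 694 and 1.59x + y = 469.
Substituting y = 469 - 1.59x into the first: x(1 - 1.73·1.59) = 694 - 1.73·469.
So x* = -117/-1.75 = 67, and then y* = 469 - 1.59·67 = 362.

x* ≈ 67, y* ≈ 362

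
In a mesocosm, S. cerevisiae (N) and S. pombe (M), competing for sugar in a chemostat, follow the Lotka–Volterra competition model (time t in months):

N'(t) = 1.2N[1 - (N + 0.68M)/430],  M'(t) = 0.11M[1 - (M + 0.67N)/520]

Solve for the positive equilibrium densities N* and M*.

N* ≈ 140, M* ≈ 426

Setting both brackets to zero gives the nullclines N + 0.68M = 430 and 0.67N + M = 520.
Substituting M = 520 - 0.67N into the first: N(1 - 0.68·0.67) = 430 - 0.68·520.
So N* = 76.4/0.544 = 140, and then M* = 520 - 0.67·140 = 426.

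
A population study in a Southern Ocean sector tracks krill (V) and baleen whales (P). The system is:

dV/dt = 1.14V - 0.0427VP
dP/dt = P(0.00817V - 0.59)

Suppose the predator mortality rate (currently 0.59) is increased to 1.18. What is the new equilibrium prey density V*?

V* ≈ 144

At the interior fixed point, setting dP/dt = 0 with P > 0 fixes V* = (predator death rate)/(VP coefficient) — independent of the other coefficients.
With the change, V* = 1.18/0.00817 = 144; it rises from 72.2.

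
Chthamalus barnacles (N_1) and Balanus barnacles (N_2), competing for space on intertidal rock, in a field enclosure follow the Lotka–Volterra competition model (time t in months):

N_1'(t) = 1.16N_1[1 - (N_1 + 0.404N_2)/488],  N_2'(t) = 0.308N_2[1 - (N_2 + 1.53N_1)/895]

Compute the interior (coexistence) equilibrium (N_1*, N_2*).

Setting both brackets to zero gives the nullclines N_1 + 0.404N_2 = 488 and 1.53N_1 + N_2 = 895.
Substituting N_2 = 895 - 1.53N_1 into the first: N_1(1 - 0.404·1.53) = 488 - 0.404·895.
So N_1* = 126/0.382 = 331, and then N_2* = 895 - 1.53·331 = 388.

N_1* ≈ 331, N_2* ≈ 388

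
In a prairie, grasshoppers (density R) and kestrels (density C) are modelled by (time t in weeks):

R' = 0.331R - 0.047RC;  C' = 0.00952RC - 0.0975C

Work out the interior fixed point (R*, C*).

R* ≈ 10.2, C* ≈ 7.04

Set dC/dt = 0 with C > 0: 0.00952R - 0.0975 = 0, so R* = 0.0975/0.00952 = 10.2.
Set dR/dt = 0 with R > 0: 0.331 - 0.047C = 0, so C* = 0.331/0.047 = 7.04.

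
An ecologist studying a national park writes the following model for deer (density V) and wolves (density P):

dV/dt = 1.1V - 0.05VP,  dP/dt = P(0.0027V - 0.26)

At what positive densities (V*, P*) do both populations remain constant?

Set dP/dt = 0 with P > 0: 0.0027V - 0.26 = 0, so V* = 0.26/0.0027 = 96.3.
Set dV/dt = 0 with V > 0: 1.1 - 0.05P = 0, so P* = 1.1/0.05 = 22.

V* ≈ 96.3, P* ≈ 22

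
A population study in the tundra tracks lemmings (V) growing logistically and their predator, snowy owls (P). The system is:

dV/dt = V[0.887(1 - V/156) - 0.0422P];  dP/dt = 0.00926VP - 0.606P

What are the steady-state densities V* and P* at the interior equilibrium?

V* ≈ 65.4, P* ≈ 12.2

From dP/dt = 0 with P > 0: 0.00926V* = 0.606, so V* = 65.4.
Substitute into dV/dt = 0: 0.887(1 - 65.4/156) = 0.0422P*.
The bracket is 0.58, giving P* = 0.515/0.0422 = 12.2.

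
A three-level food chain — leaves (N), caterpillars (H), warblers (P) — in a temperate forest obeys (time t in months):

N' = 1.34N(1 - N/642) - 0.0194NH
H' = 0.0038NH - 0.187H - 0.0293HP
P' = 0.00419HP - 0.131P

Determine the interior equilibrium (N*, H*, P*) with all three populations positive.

N* ≈ 351, H* ≈ 31.3, P* ≈ 39.2

From dP/dt = 0: 0.00419H* = 0.131, so H* = 31.3.
From dN/dt = 0: 1.34(1 - N*/642) = 0.0194·31.3, giving N* = 642·(1 - 0.453) = 351.
From dH/dt = 0: 0.0038·351 - 0.187 = 0.0293P*, so P* = 1.15/0.0293 = 39.2.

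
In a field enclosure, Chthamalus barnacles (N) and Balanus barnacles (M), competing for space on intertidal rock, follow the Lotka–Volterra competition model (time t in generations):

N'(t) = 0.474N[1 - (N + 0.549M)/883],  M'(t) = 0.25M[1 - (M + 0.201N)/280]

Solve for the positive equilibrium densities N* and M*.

Setting both brackets to zero gives the nullclines N + 0.549M = 883 and 0.201N + M = 280.
Substituting M = 280 - 0.201N into the first: N(1 - 0.549·0.201) = 883 - 0.549·280.
So N* = 729/0.89 = 820, and then M* = 280 - 0.201·820 = 115.

N* ≈ 820, M* ≈ 115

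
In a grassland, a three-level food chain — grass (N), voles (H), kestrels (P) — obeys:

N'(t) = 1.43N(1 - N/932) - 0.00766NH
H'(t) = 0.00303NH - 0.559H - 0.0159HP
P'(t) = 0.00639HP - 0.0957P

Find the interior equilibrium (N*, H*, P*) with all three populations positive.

N* ≈ 857, H* ≈ 15, P* ≈ 128

From dP/dt = 0: 0.00639H* = 0.0957, so H* = 15.
From dN/dt = 0: 1.43(1 - N*/932) = 0.00766·15, giving N* = 932·(1 - 0.0802) = 857.
From dH/dt = 0: 0.00303·857 - 0.559 = 0.0159P*, so P* = 2.04/0.0159 = 128.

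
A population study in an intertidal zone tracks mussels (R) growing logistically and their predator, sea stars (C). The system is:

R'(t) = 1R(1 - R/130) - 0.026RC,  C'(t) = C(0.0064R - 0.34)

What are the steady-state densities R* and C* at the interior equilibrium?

R* ≈ 53.1, C* ≈ 22.7

From dC/dt = 0 with C > 0: 0.0064R* = 0.34, so R* = 53.1.
Substitute into dR/dt = 0: 1(1 - 53.1/130) = 0.026C*.
The bracket is 0.591, giving C* = 0.591/0.026 = 22.7.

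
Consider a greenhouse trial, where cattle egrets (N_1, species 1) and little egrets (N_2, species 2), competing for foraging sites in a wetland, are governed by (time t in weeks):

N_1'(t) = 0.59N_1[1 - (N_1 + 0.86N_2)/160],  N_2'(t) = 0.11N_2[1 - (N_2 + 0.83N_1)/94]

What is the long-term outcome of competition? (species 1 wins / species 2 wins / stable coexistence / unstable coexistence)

species 1 excludes species 2

Compare the nullcline intercepts: K1/α12 = 160/0.86 = 186 > K2 = 94; K2/α21 = 94/0.83 = 113 < K1 = 160.
Since the inequalities point opposite ways, species 1 can invade but species 2 cannot.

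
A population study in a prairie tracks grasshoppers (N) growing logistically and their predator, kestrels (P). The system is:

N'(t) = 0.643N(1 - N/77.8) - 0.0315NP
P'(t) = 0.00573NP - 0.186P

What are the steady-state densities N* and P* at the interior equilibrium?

From dP/dt = 0 with P > 0: 0.00573N* = 0.186, so N* = 32.5.
Substitute into dN/dt = 0: 0.643(1 - 32.5/77.8) = 0.0315P*.
The bracket is 0.583, giving P* = 0.375/0.0315 = 11.9.

N* ≈ 32.5, P* ≈ 11.9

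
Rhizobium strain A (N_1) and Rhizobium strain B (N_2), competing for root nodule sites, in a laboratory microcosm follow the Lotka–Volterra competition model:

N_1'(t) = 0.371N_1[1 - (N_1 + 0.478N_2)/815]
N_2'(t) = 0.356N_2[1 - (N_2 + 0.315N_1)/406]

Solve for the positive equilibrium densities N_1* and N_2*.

N_1* ≈ 731, N_2* ≈ 176

Setting both brackets to zero gives the nullclines N_1 + 0.478N_2 = 815 and 0.315N_1 + N_2 = 406.
Substituting N_2 = 406 - 0.315N_1 into the first: N_1(1 - 0.478·0.315) = 815 - 0.478·406.
So N_1* = 621/0.849 = 731, and then N_2* = 406 - 0.315·731 = 176.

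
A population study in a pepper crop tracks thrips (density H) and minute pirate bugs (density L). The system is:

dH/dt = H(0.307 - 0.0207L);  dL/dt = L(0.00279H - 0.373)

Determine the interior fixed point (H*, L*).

Set dL/dt = 0 with L > 0: 0.00279H - 0.373 = 0, so H* = 0.373/0.00279 = 134.
Set dH/dt = 0 with H > 0: 0.307 - 0.0207L = 0, so L* = 0.307/0.0207 = 14.8.

H* ≈ 134, L* ≈ 14.8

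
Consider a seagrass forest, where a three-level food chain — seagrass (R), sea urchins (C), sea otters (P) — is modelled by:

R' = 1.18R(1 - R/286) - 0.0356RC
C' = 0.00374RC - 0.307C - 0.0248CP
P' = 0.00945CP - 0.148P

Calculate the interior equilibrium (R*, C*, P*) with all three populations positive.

From dP/dt = 0: 0.00945C* = 0.148, so C* = 15.7.
From dR/dt = 0: 1.18(1 - R*/286) = 0.0356·15.7, giving R* = 286·(1 - 0.472) = 151.
From dC/dt = 0: 0.00374·151 - 0.307 = 0.0248P*, so P* = 0.257/0.0248 = 10.4.

R* ≈ 151, C* ≈ 15.7, P* ≈ 10.4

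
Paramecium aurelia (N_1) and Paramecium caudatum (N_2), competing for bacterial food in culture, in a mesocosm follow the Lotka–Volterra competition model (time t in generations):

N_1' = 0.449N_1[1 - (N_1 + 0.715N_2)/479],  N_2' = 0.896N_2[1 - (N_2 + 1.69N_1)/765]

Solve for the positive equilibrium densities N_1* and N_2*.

Setting both brackets to zero gives the nullclines N_1 + 0.715N_2 = 479 and 1.69N_1 + N_2 = 765.
Substituting N_2 = 765 - 1.69N_1 into the first: N_1(1 - 0.715·1.69) = 479 - 0.715·765.
So N_1* = -68/-0.208 = 326, and then N_2* = 765 - 1.69·326 = 214.

N_1* ≈ 326, N_2* ≈ 214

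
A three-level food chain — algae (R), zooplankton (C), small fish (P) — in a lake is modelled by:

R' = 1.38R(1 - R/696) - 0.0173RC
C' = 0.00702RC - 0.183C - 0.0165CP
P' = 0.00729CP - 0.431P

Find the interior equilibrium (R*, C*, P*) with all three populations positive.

From dP/dt = 0: 0.00729C* = 0.431, so C* = 59.1.
From dR/dt = 0: 1.38(1 - R*/696) = 0.0173·59.1, giving R* = 696·(1 - 0.741) = 180.
From dC/dt = 0: 0.00702·180 - 0.183 = 0.0165P*, so P* = 1.08/0.0165 = 65.6.

R* ≈ 180, C* ≈ 59.1, P* ≈ 65.6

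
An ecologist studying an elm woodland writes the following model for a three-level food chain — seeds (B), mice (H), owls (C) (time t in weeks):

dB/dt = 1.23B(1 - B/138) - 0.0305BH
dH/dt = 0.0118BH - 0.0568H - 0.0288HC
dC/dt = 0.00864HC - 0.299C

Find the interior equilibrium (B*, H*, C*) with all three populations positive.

B* ≈ 19.6, H* ≈ 34.6, C* ≈ 6.05

From dC/dt = 0: 0.00864H* = 0.299, so H* = 34.6.
From dB/dt = 0: 1.23(1 - B*/138) = 0.0305·34.6, giving B* = 138·(1 - 0.858) = 19.6.
From dH/dt = 0: 0.0118·19.6 - 0.0568 = 0.0288C*, so C* = 0.174/0.0288 = 6.05.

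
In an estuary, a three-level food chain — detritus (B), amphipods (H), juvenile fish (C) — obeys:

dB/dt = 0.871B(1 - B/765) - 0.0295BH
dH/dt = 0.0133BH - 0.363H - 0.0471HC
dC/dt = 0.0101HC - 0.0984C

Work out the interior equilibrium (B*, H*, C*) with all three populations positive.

B* ≈ 513, H* ≈ 9.74, C* ≈ 137

From dC/dt = 0: 0.0101H* = 0.0984, so H* = 9.74.
From dB/dt = 0: 0.871(1 - B*/765) = 0.0295·9.74, giving B* = 765·(1 - 0.33) = 513.
From dH/dt = 0: 0.0133·513 - 0.363 = 0.0471C*, so C* = 6.45/0.0471 = 137.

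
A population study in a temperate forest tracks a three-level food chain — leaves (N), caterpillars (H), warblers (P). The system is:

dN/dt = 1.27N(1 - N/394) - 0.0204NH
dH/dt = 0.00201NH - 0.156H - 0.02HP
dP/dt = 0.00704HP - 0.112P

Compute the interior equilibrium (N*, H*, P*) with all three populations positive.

N* ≈ 293, H* ≈ 15.9, P* ≈ 21.7

From dP/dt = 0: 0.00704H* = 0.112, so H* = 15.9.
From dN/dt = 0: 1.27(1 - N*/394) = 0.0204·15.9, giving N* = 394·(1 - 0.256) = 293.
From dH/dt = 0: 0.00201·293 - 0.156 = 0.02P*, so P* = 0.434/0.02 = 21.7.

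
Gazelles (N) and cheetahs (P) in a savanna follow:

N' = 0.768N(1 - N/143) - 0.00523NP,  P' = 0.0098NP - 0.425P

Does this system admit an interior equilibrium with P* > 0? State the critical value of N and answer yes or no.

Threshold N = 43.4; K > 43.4, so yes, the predator persists.

The predator equation gives dP/dt > 0 only when N > 0.425/0.0098 = 43.4.
Without the predator, N → K = 143. Since 143 > 43.4, the predator can invade and persist.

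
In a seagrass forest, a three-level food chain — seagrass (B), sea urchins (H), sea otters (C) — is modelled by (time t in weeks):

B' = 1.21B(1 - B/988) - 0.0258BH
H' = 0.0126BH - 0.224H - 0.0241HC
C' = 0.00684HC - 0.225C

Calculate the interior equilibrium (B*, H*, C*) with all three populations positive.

From dC/dt = 0: 0.00684H* = 0.225, so H* = 32.9.
From dB/dt = 0: 1.21(1 - B*/988) = 0.0258·32.9, giving B* = 988·(1 - 0.701) = 295.
From dH/dt = 0: 0.0126·295 - 0.224 = 0.0241C*, so C* = 3.49/0.0241 = 145.

B* ≈ 295, H* ≈ 32.9, C* ≈ 145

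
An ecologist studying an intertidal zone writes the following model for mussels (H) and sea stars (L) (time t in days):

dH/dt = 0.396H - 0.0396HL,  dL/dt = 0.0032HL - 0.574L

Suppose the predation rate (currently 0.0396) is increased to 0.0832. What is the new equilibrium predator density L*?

L* ≈ 4.76

At the interior fixed point, setting dH/dt = 0 with H > 0 fixes L* = (prey growth rate)/(HL coefficient) — independent of the other coefficients.
With the change, L* = 0.396/0.0832 = 4.76; it falls from 10.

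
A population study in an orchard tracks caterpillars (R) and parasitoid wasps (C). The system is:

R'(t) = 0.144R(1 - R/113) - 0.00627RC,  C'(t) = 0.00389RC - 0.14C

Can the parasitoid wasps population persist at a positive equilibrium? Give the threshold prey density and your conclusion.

The predator equation gives dC/dt > 0 only when R > 0.14/0.00389 = 36.
Without the predator, R → K = 113. Since 113 > 36, the predator can invade and persist.

Threshold R = 36; K > 36, so yes, the predator persists.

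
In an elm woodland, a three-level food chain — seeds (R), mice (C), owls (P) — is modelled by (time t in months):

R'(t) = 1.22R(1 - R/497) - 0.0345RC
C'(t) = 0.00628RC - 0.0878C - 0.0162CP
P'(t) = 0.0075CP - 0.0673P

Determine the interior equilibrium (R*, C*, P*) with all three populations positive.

R* ≈ 371, C* ≈ 8.97, P* ≈ 138

From dP/dt = 0: 0.0075C* = 0.0673, so C* = 8.97.
From dR/dt = 0: 1.22(1 - R*/497) = 0.0345·8.97, giving R* = 497·(1 - 0.254) = 371.
From dC/dt = 0: 0.00628·371 - 0.0878 = 0.0162P*, so P* = 2.24/0.0162 = 138.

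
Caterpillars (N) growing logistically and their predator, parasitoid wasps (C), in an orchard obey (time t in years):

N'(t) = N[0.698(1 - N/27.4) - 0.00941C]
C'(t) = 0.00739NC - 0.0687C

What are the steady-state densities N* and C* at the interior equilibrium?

N* ≈ 9.3, C* ≈ 49

From dC/dt = 0 with C > 0: 0.00739N* = 0.0687, so N* = 9.3.
Substitute into dN/dt = 0: 0.698(1 - 9.3/27.4) = 0.00941C*.
The bracket is 0.661, giving C* = 0.461/0.00941 = 49.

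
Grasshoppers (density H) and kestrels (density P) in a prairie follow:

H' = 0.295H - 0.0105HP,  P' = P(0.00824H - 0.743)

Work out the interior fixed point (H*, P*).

Set dP/dt = 0 with P > 0: 0.00824H - 0.743 = 0, so H* = 0.743/0.00824 = 90.2.
Set dH/dt = 0 with H > 0: 0.295 - 0.0105P = 0, so P* = 0.295/0.0105 = 28.1.

H* ≈ 90.2, P* ≈ 28.1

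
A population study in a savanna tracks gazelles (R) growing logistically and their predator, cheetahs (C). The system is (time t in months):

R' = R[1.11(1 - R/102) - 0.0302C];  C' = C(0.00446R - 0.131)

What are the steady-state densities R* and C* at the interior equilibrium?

From dC/dt = 0 with C > 0: 0.00446R* = 0.131, so R* = 29.4.
Substitute into dR/dt = 0: 1.11(1 - 29.4/102) = 0.0302C*.
The bracket is 0.712, giving C* = 0.79/0.0302 = 26.2.

R* ≈ 29.4, C* ≈ 26.2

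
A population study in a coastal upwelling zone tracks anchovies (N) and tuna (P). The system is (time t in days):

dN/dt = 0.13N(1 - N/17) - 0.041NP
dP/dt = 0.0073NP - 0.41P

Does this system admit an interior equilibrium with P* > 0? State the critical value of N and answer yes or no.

Threshold N = 56.2; K < 56.2, so no, the predator goes extinct.

The predator equation gives dP/dt > 0 only when N > 0.41/0.0073 = 56.2.
Without the predator, N → K = 17. Since 17 < 56.2, the predator cannot invade.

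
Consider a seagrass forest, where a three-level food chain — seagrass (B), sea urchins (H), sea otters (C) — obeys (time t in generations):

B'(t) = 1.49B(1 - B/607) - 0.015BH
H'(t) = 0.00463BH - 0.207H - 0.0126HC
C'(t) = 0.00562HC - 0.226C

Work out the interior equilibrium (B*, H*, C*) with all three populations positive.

B* ≈ 361, H* ≈ 40.2, C* ≈ 116

From dC/dt = 0: 0.00562H* = 0.226, so H* = 40.2.
From dB/dt = 0: 1.49(1 - B*/607) = 0.015·40.2, giving B* = 607·(1 - 0.405) = 361.
From dH/dt = 0: 0.00463·361 - 0.207 = 0.0126C*, so C* = 1.47/0.0126 = 116.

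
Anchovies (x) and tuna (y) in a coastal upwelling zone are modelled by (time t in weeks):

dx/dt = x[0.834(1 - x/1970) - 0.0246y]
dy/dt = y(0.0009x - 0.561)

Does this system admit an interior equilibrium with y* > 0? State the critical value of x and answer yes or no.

Threshold x = 623; K > 623, so yes, the predator persists.

The predator equation gives dy/dt > 0 only when x > 0.561/0.0009 = 623.
Without the predator, x → K = 1970. Since 1970 > 623, the predator can invade and persist.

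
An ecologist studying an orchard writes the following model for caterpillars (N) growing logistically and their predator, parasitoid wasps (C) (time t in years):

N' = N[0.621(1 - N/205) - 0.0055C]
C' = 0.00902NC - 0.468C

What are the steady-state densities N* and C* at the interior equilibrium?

N* ≈ 51.9, C* ≈ 84.3

From dC/dt = 0 with C > 0: 0.00902N* = 0.468, so N* = 51.9.
Substitute into dN/dt = 0: 0.621(1 - 51.9/205) = 0.0055C*.
The bracket is 0.747, giving C* = 0.464/0.0055 = 84.3.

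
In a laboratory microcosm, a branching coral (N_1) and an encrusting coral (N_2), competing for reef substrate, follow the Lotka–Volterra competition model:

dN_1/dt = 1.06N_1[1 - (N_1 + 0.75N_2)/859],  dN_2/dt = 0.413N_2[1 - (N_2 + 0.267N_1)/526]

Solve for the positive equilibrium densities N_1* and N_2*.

N_1* ≈ 581, N_2* ≈ 371

Setting both brackets to zero gives the nullclines N_1 + 0.75N_2 = 859 and 0.267N_1 + N_2 = 526.
Substituting N_2 = 526 - 0.267N_1 into the first: N_1(1 - 0.75·0.267) = 859 - 0.75·526.
So N_1* = 464/0.8 = 581, and then N_2* = 526 - 0.267·581 = 371.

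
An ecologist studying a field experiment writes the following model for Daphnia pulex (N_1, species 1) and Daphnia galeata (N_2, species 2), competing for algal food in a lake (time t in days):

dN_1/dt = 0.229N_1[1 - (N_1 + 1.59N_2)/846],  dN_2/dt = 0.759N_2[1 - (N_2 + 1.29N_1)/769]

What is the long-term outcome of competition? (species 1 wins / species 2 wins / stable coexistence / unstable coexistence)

unstable coexistence (outcome depends on initial conditions)

Compare the nullcline intercepts: K1/α12 = 846/1.59 = 532 < K2 = 769; K2/α21 = 769/1.29 = 596 < K1 = 846.
Since both are reversed, neither can invade when rare; the interior point is a saddle.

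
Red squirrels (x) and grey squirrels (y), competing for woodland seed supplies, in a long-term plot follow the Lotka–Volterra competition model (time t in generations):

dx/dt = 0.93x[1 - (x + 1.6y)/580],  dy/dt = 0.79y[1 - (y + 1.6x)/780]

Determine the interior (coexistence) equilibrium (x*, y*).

x* ≈ 428, y* ≈ 94.9

Setting both brackets to zero gives the nullclines x + 1.6y = 580 and 1.6x + y = 780.
Substituting y = 780 - 1.6x into the first: x(1 - 1.6·1.6) = 580 - 1.6·780.
So x* = -668/-1.56 = 428, and then y* = 780 - 1.6·428 = 94.9.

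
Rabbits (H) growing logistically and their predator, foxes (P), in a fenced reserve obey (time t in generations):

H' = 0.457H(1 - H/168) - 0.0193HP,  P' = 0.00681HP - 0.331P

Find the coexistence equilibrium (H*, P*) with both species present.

H* ≈ 48.6, P* ≈ 16.8

From dP/dt = 0 with P > 0: 0.00681H* = 0.331, so H* = 48.6.
Substitute into dH/dt = 0: 0.457(1 - 48.6/168) = 0.0193P*.
The bracket is 0.711, giving P* = 0.325/0.0193 = 16.8.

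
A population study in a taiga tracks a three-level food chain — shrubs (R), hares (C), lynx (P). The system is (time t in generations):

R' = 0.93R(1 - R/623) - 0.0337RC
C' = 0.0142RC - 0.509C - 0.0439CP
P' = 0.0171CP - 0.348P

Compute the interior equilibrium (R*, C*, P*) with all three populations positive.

R* ≈ 164, C* ≈ 20.4, P* ≈ 41.3

From dP/dt = 0: 0.0171C* = 0.348, so C* = 20.4.
From dR/dt = 0: 0.93(1 - R*/623) = 0.0337·20.4, giving R* = 623·(1 - 0.737) = 164.
From dC/dt = 0: 0.0142·164 - 0.509 = 0.0439P*, so P* = 1.81/0.0439 = 41.3.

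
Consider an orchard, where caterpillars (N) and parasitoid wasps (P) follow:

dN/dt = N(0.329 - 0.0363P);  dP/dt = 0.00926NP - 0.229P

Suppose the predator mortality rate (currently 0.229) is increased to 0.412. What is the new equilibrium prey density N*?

At the interior fixed point, setting dP/dt = 0 with P > 0 fixes N* = (predator death rate)/(NP coefficient) — independent of the other coefficients.
With the change, N* = 0.412/0.00926 = 44.5; it rises from 24.7.

N* ≈ 44.5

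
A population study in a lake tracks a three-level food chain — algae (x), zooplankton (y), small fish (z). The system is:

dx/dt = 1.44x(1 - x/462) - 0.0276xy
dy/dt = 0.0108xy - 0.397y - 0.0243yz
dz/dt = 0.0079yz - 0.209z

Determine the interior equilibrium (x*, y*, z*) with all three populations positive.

From dz/dt = 0: 0.0079y* = 0.209, so y* = 26.5.
From dx/dt = 0: 1.44(1 - x*/462) = 0.0276·26.5, giving x* = 462·(1 - 0.507) = 228.
From dy/dt = 0: 0.0108·228 - 0.397 = 0.0243z*, so z* = 2.06/0.0243 = 84.9.

x* ≈ 228, y* ≈ 26.5, z* ≈ 84.9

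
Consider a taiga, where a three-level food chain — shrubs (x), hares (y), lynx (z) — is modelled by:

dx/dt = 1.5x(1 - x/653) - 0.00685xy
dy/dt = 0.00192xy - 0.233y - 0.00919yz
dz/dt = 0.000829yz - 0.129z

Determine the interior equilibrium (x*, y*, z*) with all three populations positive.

x* ≈ 189, y* ≈ 156, z* ≈ 14.1

From dz/dt = 0: 0.000829y* = 0.129, so y* = 156.
From dx/dt = 0: 1.5(1 - x*/653) = 0.00685·156, giving x* = 653·(1 - 0.711) = 189.
From dy/dt = 0: 0.00192·189 - 0.233 = 0.00919z*, so z* = 0.13/0.00919 = 14.1.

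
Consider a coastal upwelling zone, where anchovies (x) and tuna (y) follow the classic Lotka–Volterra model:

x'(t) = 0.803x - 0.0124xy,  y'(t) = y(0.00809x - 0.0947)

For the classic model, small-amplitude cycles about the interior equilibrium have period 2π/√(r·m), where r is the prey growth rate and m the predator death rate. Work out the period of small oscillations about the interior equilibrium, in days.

T ≈ 22.8 days

Here r = 0.803 and m = 0.0947, so r·m = 0.076.
ω = √0.076 = 0.276 per day, hence T = 2π/ω ≈ 22.8 days.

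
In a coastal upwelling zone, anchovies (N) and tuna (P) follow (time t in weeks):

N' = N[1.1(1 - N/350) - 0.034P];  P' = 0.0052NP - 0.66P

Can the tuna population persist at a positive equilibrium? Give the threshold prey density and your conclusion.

Threshold N = 127; K > 127, so yes, the predator persists.

The predator equation gives dP/dt > 0 only when N > 0.66/0.0052 = 127.
Without the predator, N → K = 350. Since 350 > 127, the predator can invade and persist.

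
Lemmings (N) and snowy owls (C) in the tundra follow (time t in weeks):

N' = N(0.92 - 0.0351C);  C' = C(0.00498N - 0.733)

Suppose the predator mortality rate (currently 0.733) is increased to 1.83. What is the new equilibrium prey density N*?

At the interior fixed point, setting dC/dt = 0 with C > 0 fixes N* = (predator death rate)/(NC coefficient) — independent of the other coefficients.
With the change, N* = 1.83/0.00498 = 367; it rises from 147.

N* ≈ 367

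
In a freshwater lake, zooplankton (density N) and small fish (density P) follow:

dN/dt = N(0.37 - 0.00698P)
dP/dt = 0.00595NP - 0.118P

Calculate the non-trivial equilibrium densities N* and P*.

Set dP/dt = 0 with P > 0: 0.00595N - 0.118 = 0, so N* = 0.118/0.00595 = 19.8.
Set dN/dt = 0 with N > 0: 0.37 - 0.00698P = 0, so P* = 0.37/0.00698 = 53.

N* ≈ 19.8, P* ≈ 53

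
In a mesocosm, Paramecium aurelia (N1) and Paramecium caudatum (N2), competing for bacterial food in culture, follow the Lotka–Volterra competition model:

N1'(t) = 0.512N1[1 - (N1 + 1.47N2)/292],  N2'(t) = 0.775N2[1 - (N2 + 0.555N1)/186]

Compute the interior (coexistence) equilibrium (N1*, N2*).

N1* ≈ 101, N2* ≈ 130

Setting both brackets to zero gives the nullclines N1 + 1.47N2 = 292 and 0.555N1 + N2 = 186.
Substituting N2 = 186 - 0.555N1 into the first: N1(1 - 1.47·0.555) = 292 - 1.47·186.
So N1* = 18.6/0.184 = 101, and then N2* = 186 - 0.555·101 = 130.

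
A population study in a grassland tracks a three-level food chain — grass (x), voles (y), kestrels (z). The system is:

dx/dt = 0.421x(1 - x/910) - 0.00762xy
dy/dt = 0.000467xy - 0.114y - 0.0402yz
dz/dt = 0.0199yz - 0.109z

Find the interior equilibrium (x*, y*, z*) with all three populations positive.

From dz/dt = 0: 0.0199y* = 0.109, so y* = 5.48.
From dx/dt = 0: 0.421(1 - x*/910) = 0.00762·5.48, giving x* = 910·(1 - 0.0991) = 820.
From dy/dt = 0: 0.000467·820 - 0.114 = 0.0402z*, so z* = 0.269/0.0402 = 6.69.

x* ≈ 820, y* ≈ 5.48, z* ≈ 6.69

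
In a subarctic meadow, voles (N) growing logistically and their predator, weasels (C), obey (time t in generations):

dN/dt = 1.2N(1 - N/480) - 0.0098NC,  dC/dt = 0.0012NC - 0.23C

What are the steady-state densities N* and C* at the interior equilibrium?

From dC/dt = 0 with C > 0: 0.0012N* = 0.23, so N* = 192.
Substitute into dN/dt = 0: 1.2(1 - 192/480) = 0.0098C*.
The bracket is 0.601, giving C* = 0.721/0.0098 = 73.6.

N* ≈ 192, C* ≈ 73.6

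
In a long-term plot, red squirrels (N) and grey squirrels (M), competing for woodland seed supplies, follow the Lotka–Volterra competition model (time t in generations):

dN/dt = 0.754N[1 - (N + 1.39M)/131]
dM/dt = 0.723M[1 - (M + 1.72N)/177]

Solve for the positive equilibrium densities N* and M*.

N* ≈ 82.7, M* ≈ 34.7

Setting both brackets to zero gives the nullclines N + 1.39M = 131 and 1.72N + M = 177.
Substituting M = 177 - 1.72N into the first: N(1 - 1.39·1.72) = 131 - 1.39·177.
So N* = -115/-1.39 = 82.7, and then M* = 177 - 1.72·82.7 = 34.7.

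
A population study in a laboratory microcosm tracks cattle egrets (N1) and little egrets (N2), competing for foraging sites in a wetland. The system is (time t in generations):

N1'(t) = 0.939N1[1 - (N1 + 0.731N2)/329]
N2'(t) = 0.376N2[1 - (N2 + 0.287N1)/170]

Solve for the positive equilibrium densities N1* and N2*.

N1* ≈ 259, N2* ≈ 95.6

Setting both brackets to zero gives the nullclines N1 + 0.731N2 = 329 and 0.287N1 + N2 = 170.
Substituting N2 = 170 - 0.287N1 into the first: N1(1 - 0.731·0.287) = 329 - 0.731·170.
So N1* = 205/0.79 = 259, and then N2* = 170 - 0.287·259 = 95.6.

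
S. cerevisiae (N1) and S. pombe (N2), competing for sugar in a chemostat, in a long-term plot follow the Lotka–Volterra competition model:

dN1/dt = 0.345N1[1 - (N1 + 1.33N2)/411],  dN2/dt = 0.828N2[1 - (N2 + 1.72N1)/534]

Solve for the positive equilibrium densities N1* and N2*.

N1* ≈ 232, N2* ≈ 134

Setting both brackets to zero gives the nullclines N1 + 1.33N2 = 411 and 1.72N1 + N2 = 534.
Substituting N2 = 534 - 1.72N1 into the first: N1(1 - 1.33·1.72) = 411 - 1.33·534.
So N1* = -299/-1.29 = 232, and then N2* = 534 - 1.72·232 = 134.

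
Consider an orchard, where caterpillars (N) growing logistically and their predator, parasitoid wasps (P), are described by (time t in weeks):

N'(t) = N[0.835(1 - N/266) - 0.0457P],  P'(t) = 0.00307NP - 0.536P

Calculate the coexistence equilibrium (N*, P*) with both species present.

From dP/dt = 0 with P > 0: 0.00307N* = 0.536, so N* = 175.
Substitute into dN/dt = 0: 0.835(1 - 175/266) = 0.0457P*.
The bracket is 0.344, giving P* = 0.287/0.0457 = 6.28.

N* ≈ 175, P* ≈ 6.28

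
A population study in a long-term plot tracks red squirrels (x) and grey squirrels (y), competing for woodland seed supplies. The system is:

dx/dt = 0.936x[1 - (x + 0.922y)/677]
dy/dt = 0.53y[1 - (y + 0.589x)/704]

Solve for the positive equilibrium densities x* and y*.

x* ≈ 61.1, y* ≈ 668

Setting both brackets to zero gives the nullclines x + 0.922y = 677 and 0.589x + y = 704.
Substituting y = 704 - 0.589x into the first: x(1 - 0.922·0.589) = 677 - 0.922·704.
So x* = 27.9/0.457 = 61.1, and then y* = 704 - 0.589·61.1 = 668.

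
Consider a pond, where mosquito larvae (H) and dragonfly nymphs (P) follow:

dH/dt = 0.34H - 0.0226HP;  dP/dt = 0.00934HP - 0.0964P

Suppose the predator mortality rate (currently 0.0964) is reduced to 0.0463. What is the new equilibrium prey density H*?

H* ≈ 4.96

At the interior fixed point, setting dP/dt = 0 with P > 0 fixes H* = (predator death rate)/(HP coefficient) — independent of the other coefficients.
With the change, H* = 0.0463/0.00934 = 4.96; it falls from 10.3.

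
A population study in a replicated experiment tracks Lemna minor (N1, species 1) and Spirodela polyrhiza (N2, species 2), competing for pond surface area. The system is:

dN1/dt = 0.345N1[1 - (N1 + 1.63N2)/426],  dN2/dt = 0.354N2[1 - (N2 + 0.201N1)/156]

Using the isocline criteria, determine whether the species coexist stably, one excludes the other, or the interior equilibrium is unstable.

stable coexistence

Compare the nullcline intercepts: K1/α12 = 426/1.63 = 261 > K2 = 156; K2/α21 = 156/0.201 = 776 > K1 = 426.
Since both inequalities hold, each species can invade when rare, so the interior equilibrium is stable.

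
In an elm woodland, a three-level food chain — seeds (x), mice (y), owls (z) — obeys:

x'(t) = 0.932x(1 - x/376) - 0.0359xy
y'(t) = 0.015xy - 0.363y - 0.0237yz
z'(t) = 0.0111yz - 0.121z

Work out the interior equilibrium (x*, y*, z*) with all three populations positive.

From dz/dt = 0: 0.0111y* = 0.121, so y* = 10.9.
From dx/dt = 0: 0.932(1 - x*/376) = 0.0359·10.9, giving x* = 376·(1 - 0.42) = 218.
From dy/dt = 0: 0.015·218 - 0.363 = 0.0237z*, so z* = 2.91/0.0237 = 123.

x* ≈ 218, y* ≈ 10.9, z* ≈ 123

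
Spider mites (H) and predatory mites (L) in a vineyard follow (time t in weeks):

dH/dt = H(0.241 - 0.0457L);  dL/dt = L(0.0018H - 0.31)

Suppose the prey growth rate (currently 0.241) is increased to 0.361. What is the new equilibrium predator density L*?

At the interior fixed point, setting dH/dt = 0 with H > 0 fixes L* = (prey growth rate)/(HL coefficient) — independent of the other coefficients.
With the change, L* = 0.361/0.0457 = 7.9; it rises from 5.27.

L* ≈ 7.9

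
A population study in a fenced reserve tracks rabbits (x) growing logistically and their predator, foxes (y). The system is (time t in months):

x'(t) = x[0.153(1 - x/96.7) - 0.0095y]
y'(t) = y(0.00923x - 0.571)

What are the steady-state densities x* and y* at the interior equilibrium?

x* ≈ 61.9, y* ≈ 5.8

From dy/dt = 0 with y > 0: 0.00923x* = 0.571, so x* = 61.9.
Substitute into dx/dt = 0: 0.153(1 - 61.9/96.7) = 0.0095y*.
The bracket is 0.36, giving y* = 0.0551/0.0095 = 5.8.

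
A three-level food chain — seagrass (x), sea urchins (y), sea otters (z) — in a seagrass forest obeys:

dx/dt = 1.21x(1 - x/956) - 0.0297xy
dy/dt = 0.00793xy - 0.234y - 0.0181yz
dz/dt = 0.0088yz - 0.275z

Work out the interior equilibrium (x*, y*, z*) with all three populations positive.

From dz/dt = 0: 0.0088y* = 0.275, so y* = 31.2.
From dx/dt = 0: 1.21(1 - x*/956) = 0.0297·31.2, giving x* = 956·(1 - 0.767) = 223.
From dy/dt = 0: 0.00793·223 - 0.234 = 0.0181z*, so z* = 1.53/0.0181 = 84.6.

x* ≈ 223, y* ≈ 31.2, z* ≈ 84.6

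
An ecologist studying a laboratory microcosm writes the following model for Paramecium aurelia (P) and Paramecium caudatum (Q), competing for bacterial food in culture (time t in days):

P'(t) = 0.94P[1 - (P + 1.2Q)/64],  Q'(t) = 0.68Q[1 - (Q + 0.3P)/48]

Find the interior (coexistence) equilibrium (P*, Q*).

Setting both brackets to zero gives the nullclines P + 1.2Q = 64 and 0.3P + Q = 48.
Substituting Q = 48 - 0.3P into the first: P(1 - 1.2·0.3) = 64 - 1.2·48.
So P* = 6.4/0.64 = 10, and then Q* = 48 - 0.3·10 = 45.

P* ≈ 10, Q* ≈ 45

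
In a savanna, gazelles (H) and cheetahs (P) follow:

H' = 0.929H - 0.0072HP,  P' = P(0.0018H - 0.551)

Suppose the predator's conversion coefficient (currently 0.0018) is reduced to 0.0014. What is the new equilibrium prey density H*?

H* ≈ 394

At the interior fixed point, setting dP/dt = 0 with P > 0 fixes H* = (predator death rate)/(HP coefficient) — independent of the other coefficients.
With the change, H* = 0.551/0.0014 = 394; it rises from 306.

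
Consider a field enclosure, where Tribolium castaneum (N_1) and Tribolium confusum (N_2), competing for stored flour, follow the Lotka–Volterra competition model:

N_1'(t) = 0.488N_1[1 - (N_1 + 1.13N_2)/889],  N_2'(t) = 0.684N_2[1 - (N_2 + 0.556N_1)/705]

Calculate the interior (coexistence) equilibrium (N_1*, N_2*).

N_1* ≈ 248, N_2* ≈ 567

Setting both brackets to zero gives the nullclines N_1 + 1.13N_2 = 889 and 0.556N_1 + N_2 = 705.
Substituting N_2 = 705 - 0.556N_1 into the first: N_1(1 - 1.13·0.556) = 889 - 1.13·705.
So N_1* = 92.4/0.372 = 248, and then N_2* = 705 - 0.556·248 = 567.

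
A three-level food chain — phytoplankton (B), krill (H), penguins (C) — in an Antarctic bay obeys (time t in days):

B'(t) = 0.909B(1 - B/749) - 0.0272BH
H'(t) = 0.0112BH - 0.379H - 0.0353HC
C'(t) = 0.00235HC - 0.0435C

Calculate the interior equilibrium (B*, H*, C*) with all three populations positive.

From dC/dt = 0: 0.00235H* = 0.0435, so H* = 18.5.
From dB/dt = 0: 0.909(1 - B*/749) = 0.0272·18.5, giving B* = 749·(1 - 0.554) = 334.
From dH/dt = 0: 0.0112·334 - 0.379 = 0.0353C*, so C* = 3.36/0.0353 = 95.3.

B* ≈ 334, H* ≈ 18.5, C* ≈ 95.3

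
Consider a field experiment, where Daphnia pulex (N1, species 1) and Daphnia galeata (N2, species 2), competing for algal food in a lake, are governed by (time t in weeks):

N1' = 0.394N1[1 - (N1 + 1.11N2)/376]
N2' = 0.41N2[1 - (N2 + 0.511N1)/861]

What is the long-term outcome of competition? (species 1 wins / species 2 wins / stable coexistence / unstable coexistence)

species 2 excludes species 1

Compare the nullcline intercepts: K1/α12 = 376/1.11 = 339 < K2 = 861; K2/α21 = 861/0.511 = 1680 > K1 = 376.
Since the inequalities point opposite ways, species 2 can invade but species 1 cannot.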